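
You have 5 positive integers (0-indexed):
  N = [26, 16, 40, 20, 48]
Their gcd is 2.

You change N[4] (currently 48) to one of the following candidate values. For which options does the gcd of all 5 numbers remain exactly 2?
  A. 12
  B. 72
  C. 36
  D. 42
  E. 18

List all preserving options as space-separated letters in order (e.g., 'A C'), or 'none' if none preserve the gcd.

Answer: A B C D E

Derivation:
Old gcd = 2; gcd of others (without N[4]) = 2
New gcd for candidate v: gcd(2, v). Preserves old gcd iff gcd(2, v) = 2.
  Option A: v=12, gcd(2,12)=2 -> preserves
  Option B: v=72, gcd(2,72)=2 -> preserves
  Option C: v=36, gcd(2,36)=2 -> preserves
  Option D: v=42, gcd(2,42)=2 -> preserves
  Option E: v=18, gcd(2,18)=2 -> preserves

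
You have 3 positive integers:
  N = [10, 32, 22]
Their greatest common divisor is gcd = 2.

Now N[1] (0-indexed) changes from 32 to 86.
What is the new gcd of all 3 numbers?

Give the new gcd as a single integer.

Numbers: [10, 32, 22], gcd = 2
Change: index 1, 32 -> 86
gcd of the OTHER numbers (without index 1): gcd([10, 22]) = 2
New gcd = gcd(g_others, new_val) = gcd(2, 86) = 2

Answer: 2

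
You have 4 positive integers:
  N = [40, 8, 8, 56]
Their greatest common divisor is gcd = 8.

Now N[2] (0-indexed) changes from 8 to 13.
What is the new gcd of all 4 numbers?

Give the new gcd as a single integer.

Answer: 1

Derivation:
Numbers: [40, 8, 8, 56], gcd = 8
Change: index 2, 8 -> 13
gcd of the OTHER numbers (without index 2): gcd([40, 8, 56]) = 8
New gcd = gcd(g_others, new_val) = gcd(8, 13) = 1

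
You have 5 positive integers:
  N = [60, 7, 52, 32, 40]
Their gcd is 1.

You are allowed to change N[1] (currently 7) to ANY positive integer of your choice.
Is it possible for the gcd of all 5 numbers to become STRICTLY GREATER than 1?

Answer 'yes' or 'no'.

Current gcd = 1
gcd of all OTHER numbers (without N[1]=7): gcd([60, 52, 32, 40]) = 4
The new gcd after any change is gcd(4, new_value).
This can be at most 4.
Since 4 > old gcd 1, the gcd CAN increase (e.g., set N[1] = 4).

Answer: yes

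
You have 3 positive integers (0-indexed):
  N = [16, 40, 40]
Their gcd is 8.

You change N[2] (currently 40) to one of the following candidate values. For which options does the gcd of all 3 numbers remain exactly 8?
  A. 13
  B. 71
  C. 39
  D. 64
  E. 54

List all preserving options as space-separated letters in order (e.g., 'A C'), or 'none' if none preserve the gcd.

Old gcd = 8; gcd of others (without N[2]) = 8
New gcd for candidate v: gcd(8, v). Preserves old gcd iff gcd(8, v) = 8.
  Option A: v=13, gcd(8,13)=1 -> changes
  Option B: v=71, gcd(8,71)=1 -> changes
  Option C: v=39, gcd(8,39)=1 -> changes
  Option D: v=64, gcd(8,64)=8 -> preserves
  Option E: v=54, gcd(8,54)=2 -> changes

Answer: D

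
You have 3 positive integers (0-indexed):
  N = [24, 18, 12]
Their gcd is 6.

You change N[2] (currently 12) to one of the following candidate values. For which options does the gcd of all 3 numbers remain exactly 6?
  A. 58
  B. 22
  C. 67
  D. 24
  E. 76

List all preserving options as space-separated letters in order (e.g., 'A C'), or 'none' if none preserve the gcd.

Answer: D

Derivation:
Old gcd = 6; gcd of others (without N[2]) = 6
New gcd for candidate v: gcd(6, v). Preserves old gcd iff gcd(6, v) = 6.
  Option A: v=58, gcd(6,58)=2 -> changes
  Option B: v=22, gcd(6,22)=2 -> changes
  Option C: v=67, gcd(6,67)=1 -> changes
  Option D: v=24, gcd(6,24)=6 -> preserves
  Option E: v=76, gcd(6,76)=2 -> changes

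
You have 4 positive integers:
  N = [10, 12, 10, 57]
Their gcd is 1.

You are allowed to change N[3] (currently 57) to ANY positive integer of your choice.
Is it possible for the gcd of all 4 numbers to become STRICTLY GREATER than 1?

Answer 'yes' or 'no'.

Answer: yes

Derivation:
Current gcd = 1
gcd of all OTHER numbers (without N[3]=57): gcd([10, 12, 10]) = 2
The new gcd after any change is gcd(2, new_value).
This can be at most 2.
Since 2 > old gcd 1, the gcd CAN increase (e.g., set N[3] = 2).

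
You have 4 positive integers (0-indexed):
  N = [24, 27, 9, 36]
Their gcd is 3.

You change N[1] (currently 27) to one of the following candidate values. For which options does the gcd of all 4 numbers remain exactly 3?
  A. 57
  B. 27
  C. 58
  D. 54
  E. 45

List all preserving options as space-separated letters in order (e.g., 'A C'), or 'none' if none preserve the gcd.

Old gcd = 3; gcd of others (without N[1]) = 3
New gcd for candidate v: gcd(3, v). Preserves old gcd iff gcd(3, v) = 3.
  Option A: v=57, gcd(3,57)=3 -> preserves
  Option B: v=27, gcd(3,27)=3 -> preserves
  Option C: v=58, gcd(3,58)=1 -> changes
  Option D: v=54, gcd(3,54)=3 -> preserves
  Option E: v=45, gcd(3,45)=3 -> preserves

Answer: A B D E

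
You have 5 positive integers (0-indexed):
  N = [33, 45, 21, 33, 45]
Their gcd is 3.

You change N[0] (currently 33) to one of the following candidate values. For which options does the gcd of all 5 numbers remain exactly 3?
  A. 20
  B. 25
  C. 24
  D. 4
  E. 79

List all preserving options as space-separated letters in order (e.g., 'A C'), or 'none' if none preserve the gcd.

Answer: C

Derivation:
Old gcd = 3; gcd of others (without N[0]) = 3
New gcd for candidate v: gcd(3, v). Preserves old gcd iff gcd(3, v) = 3.
  Option A: v=20, gcd(3,20)=1 -> changes
  Option B: v=25, gcd(3,25)=1 -> changes
  Option C: v=24, gcd(3,24)=3 -> preserves
  Option D: v=4, gcd(3,4)=1 -> changes
  Option E: v=79, gcd(3,79)=1 -> changes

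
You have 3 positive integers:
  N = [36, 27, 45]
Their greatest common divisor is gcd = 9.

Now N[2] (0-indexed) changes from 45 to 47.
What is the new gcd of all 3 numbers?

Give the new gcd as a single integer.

Numbers: [36, 27, 45], gcd = 9
Change: index 2, 45 -> 47
gcd of the OTHER numbers (without index 2): gcd([36, 27]) = 9
New gcd = gcd(g_others, new_val) = gcd(9, 47) = 1

Answer: 1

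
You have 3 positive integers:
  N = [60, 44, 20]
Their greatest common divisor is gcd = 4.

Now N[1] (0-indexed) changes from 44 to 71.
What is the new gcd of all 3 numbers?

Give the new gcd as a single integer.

Answer: 1

Derivation:
Numbers: [60, 44, 20], gcd = 4
Change: index 1, 44 -> 71
gcd of the OTHER numbers (without index 1): gcd([60, 20]) = 20
New gcd = gcd(g_others, new_val) = gcd(20, 71) = 1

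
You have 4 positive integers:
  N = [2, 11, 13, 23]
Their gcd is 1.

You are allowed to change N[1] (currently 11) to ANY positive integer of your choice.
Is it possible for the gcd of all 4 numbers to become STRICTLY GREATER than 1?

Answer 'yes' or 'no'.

Current gcd = 1
gcd of all OTHER numbers (without N[1]=11): gcd([2, 13, 23]) = 1
The new gcd after any change is gcd(1, new_value).
This can be at most 1.
Since 1 = old gcd 1, the gcd can only stay the same or decrease.

Answer: no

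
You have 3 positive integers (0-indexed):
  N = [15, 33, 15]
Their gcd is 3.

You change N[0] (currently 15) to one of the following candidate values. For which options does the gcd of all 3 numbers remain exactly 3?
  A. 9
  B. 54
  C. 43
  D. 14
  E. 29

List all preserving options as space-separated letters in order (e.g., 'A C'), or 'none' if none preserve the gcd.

Old gcd = 3; gcd of others (without N[0]) = 3
New gcd for candidate v: gcd(3, v). Preserves old gcd iff gcd(3, v) = 3.
  Option A: v=9, gcd(3,9)=3 -> preserves
  Option B: v=54, gcd(3,54)=3 -> preserves
  Option C: v=43, gcd(3,43)=1 -> changes
  Option D: v=14, gcd(3,14)=1 -> changes
  Option E: v=29, gcd(3,29)=1 -> changes

Answer: A B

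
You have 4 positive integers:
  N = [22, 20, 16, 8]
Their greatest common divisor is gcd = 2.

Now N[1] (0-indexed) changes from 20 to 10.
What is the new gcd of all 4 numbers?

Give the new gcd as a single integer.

Answer: 2

Derivation:
Numbers: [22, 20, 16, 8], gcd = 2
Change: index 1, 20 -> 10
gcd of the OTHER numbers (without index 1): gcd([22, 16, 8]) = 2
New gcd = gcd(g_others, new_val) = gcd(2, 10) = 2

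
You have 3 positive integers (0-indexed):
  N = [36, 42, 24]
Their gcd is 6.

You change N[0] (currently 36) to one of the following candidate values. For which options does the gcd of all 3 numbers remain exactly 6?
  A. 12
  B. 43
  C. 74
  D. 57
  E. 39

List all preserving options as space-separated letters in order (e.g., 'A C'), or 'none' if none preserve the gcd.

Answer: A

Derivation:
Old gcd = 6; gcd of others (without N[0]) = 6
New gcd for candidate v: gcd(6, v). Preserves old gcd iff gcd(6, v) = 6.
  Option A: v=12, gcd(6,12)=6 -> preserves
  Option B: v=43, gcd(6,43)=1 -> changes
  Option C: v=74, gcd(6,74)=2 -> changes
  Option D: v=57, gcd(6,57)=3 -> changes
  Option E: v=39, gcd(6,39)=3 -> changes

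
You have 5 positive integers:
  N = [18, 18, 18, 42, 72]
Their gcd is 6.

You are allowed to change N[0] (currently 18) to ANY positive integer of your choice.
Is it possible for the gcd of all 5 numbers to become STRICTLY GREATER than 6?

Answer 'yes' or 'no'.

Current gcd = 6
gcd of all OTHER numbers (without N[0]=18): gcd([18, 18, 42, 72]) = 6
The new gcd after any change is gcd(6, new_value).
This can be at most 6.
Since 6 = old gcd 6, the gcd can only stay the same or decrease.

Answer: no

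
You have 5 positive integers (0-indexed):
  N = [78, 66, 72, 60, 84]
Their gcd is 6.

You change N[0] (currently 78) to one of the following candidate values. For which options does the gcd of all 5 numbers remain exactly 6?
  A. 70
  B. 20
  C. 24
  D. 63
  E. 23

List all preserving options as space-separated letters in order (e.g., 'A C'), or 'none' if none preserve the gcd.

Old gcd = 6; gcd of others (without N[0]) = 6
New gcd for candidate v: gcd(6, v). Preserves old gcd iff gcd(6, v) = 6.
  Option A: v=70, gcd(6,70)=2 -> changes
  Option B: v=20, gcd(6,20)=2 -> changes
  Option C: v=24, gcd(6,24)=6 -> preserves
  Option D: v=63, gcd(6,63)=3 -> changes
  Option E: v=23, gcd(6,23)=1 -> changes

Answer: C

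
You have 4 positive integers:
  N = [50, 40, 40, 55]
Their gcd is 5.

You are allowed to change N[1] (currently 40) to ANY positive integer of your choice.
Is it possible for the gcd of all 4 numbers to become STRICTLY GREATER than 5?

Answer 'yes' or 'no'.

Current gcd = 5
gcd of all OTHER numbers (without N[1]=40): gcd([50, 40, 55]) = 5
The new gcd after any change is gcd(5, new_value).
This can be at most 5.
Since 5 = old gcd 5, the gcd can only stay the same or decrease.

Answer: no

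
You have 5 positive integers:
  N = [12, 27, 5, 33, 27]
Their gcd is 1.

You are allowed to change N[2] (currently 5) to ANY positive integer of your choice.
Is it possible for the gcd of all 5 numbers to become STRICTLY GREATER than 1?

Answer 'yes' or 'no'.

Answer: yes

Derivation:
Current gcd = 1
gcd of all OTHER numbers (without N[2]=5): gcd([12, 27, 33, 27]) = 3
The new gcd after any change is gcd(3, new_value).
This can be at most 3.
Since 3 > old gcd 1, the gcd CAN increase (e.g., set N[2] = 3).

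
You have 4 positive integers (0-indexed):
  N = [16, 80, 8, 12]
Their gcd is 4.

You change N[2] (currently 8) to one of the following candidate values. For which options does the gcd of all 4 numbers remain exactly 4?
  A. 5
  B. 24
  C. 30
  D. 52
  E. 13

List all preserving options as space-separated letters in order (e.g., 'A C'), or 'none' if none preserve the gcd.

Old gcd = 4; gcd of others (without N[2]) = 4
New gcd for candidate v: gcd(4, v). Preserves old gcd iff gcd(4, v) = 4.
  Option A: v=5, gcd(4,5)=1 -> changes
  Option B: v=24, gcd(4,24)=4 -> preserves
  Option C: v=30, gcd(4,30)=2 -> changes
  Option D: v=52, gcd(4,52)=4 -> preserves
  Option E: v=13, gcd(4,13)=1 -> changes

Answer: B D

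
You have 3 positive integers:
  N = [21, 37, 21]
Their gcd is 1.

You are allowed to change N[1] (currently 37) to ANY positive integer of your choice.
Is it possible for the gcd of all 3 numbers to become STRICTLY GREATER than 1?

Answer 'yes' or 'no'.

Answer: yes

Derivation:
Current gcd = 1
gcd of all OTHER numbers (without N[1]=37): gcd([21, 21]) = 21
The new gcd after any change is gcd(21, new_value).
This can be at most 21.
Since 21 > old gcd 1, the gcd CAN increase (e.g., set N[1] = 21).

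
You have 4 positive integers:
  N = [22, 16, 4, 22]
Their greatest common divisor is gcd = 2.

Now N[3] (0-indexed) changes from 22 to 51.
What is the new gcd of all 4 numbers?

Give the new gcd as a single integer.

Numbers: [22, 16, 4, 22], gcd = 2
Change: index 3, 22 -> 51
gcd of the OTHER numbers (without index 3): gcd([22, 16, 4]) = 2
New gcd = gcd(g_others, new_val) = gcd(2, 51) = 1

Answer: 1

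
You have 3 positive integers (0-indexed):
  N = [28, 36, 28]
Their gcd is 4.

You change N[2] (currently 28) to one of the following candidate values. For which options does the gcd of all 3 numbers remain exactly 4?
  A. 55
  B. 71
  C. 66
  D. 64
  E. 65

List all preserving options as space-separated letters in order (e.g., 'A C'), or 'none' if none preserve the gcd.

Old gcd = 4; gcd of others (without N[2]) = 4
New gcd for candidate v: gcd(4, v). Preserves old gcd iff gcd(4, v) = 4.
  Option A: v=55, gcd(4,55)=1 -> changes
  Option B: v=71, gcd(4,71)=1 -> changes
  Option C: v=66, gcd(4,66)=2 -> changes
  Option D: v=64, gcd(4,64)=4 -> preserves
  Option E: v=65, gcd(4,65)=1 -> changes

Answer: D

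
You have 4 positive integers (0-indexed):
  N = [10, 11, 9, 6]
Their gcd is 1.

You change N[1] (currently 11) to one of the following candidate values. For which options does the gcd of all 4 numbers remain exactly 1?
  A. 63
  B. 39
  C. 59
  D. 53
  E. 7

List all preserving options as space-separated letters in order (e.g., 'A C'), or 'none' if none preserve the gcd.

Old gcd = 1; gcd of others (without N[1]) = 1
New gcd for candidate v: gcd(1, v). Preserves old gcd iff gcd(1, v) = 1.
  Option A: v=63, gcd(1,63)=1 -> preserves
  Option B: v=39, gcd(1,39)=1 -> preserves
  Option C: v=59, gcd(1,59)=1 -> preserves
  Option D: v=53, gcd(1,53)=1 -> preserves
  Option E: v=7, gcd(1,7)=1 -> preserves

Answer: A B C D E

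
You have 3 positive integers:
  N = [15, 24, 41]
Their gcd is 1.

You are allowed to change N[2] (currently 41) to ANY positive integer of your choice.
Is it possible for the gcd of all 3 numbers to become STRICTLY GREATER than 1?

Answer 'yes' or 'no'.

Current gcd = 1
gcd of all OTHER numbers (without N[2]=41): gcd([15, 24]) = 3
The new gcd after any change is gcd(3, new_value).
This can be at most 3.
Since 3 > old gcd 1, the gcd CAN increase (e.g., set N[2] = 3).

Answer: yes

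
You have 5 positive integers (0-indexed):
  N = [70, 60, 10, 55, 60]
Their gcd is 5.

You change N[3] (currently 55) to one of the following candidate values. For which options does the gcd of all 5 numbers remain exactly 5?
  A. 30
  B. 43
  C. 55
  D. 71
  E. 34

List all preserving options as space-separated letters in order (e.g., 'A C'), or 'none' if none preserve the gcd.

Old gcd = 5; gcd of others (without N[3]) = 10
New gcd for candidate v: gcd(10, v). Preserves old gcd iff gcd(10, v) = 5.
  Option A: v=30, gcd(10,30)=10 -> changes
  Option B: v=43, gcd(10,43)=1 -> changes
  Option C: v=55, gcd(10,55)=5 -> preserves
  Option D: v=71, gcd(10,71)=1 -> changes
  Option E: v=34, gcd(10,34)=2 -> changes

Answer: C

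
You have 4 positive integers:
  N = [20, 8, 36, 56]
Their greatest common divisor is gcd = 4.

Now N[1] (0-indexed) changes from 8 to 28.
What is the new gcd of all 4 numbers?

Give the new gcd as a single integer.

Numbers: [20, 8, 36, 56], gcd = 4
Change: index 1, 8 -> 28
gcd of the OTHER numbers (without index 1): gcd([20, 36, 56]) = 4
New gcd = gcd(g_others, new_val) = gcd(4, 28) = 4

Answer: 4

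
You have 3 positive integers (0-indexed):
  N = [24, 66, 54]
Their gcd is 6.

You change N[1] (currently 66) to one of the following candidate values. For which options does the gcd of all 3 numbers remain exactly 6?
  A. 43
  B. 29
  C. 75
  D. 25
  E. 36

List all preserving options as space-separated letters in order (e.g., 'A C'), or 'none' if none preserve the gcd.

Old gcd = 6; gcd of others (without N[1]) = 6
New gcd for candidate v: gcd(6, v). Preserves old gcd iff gcd(6, v) = 6.
  Option A: v=43, gcd(6,43)=1 -> changes
  Option B: v=29, gcd(6,29)=1 -> changes
  Option C: v=75, gcd(6,75)=3 -> changes
  Option D: v=25, gcd(6,25)=1 -> changes
  Option E: v=36, gcd(6,36)=6 -> preserves

Answer: E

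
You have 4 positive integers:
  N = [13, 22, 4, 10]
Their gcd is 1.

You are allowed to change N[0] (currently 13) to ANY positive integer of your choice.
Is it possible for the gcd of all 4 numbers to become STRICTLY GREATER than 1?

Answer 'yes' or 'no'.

Answer: yes

Derivation:
Current gcd = 1
gcd of all OTHER numbers (without N[0]=13): gcd([22, 4, 10]) = 2
The new gcd after any change is gcd(2, new_value).
This can be at most 2.
Since 2 > old gcd 1, the gcd CAN increase (e.g., set N[0] = 2).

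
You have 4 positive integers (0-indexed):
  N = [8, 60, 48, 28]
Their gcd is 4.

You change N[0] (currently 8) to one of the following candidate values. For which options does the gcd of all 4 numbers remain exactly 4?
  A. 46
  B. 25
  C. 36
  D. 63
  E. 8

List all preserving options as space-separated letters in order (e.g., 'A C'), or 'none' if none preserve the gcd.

Old gcd = 4; gcd of others (without N[0]) = 4
New gcd for candidate v: gcd(4, v). Preserves old gcd iff gcd(4, v) = 4.
  Option A: v=46, gcd(4,46)=2 -> changes
  Option B: v=25, gcd(4,25)=1 -> changes
  Option C: v=36, gcd(4,36)=4 -> preserves
  Option D: v=63, gcd(4,63)=1 -> changes
  Option E: v=8, gcd(4,8)=4 -> preserves

Answer: C E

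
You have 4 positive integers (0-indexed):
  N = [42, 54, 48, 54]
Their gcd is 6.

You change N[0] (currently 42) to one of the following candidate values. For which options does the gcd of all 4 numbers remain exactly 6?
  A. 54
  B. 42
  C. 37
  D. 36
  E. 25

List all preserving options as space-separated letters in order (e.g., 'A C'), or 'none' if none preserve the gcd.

Answer: A B D

Derivation:
Old gcd = 6; gcd of others (without N[0]) = 6
New gcd for candidate v: gcd(6, v). Preserves old gcd iff gcd(6, v) = 6.
  Option A: v=54, gcd(6,54)=6 -> preserves
  Option B: v=42, gcd(6,42)=6 -> preserves
  Option C: v=37, gcd(6,37)=1 -> changes
  Option D: v=36, gcd(6,36)=6 -> preserves
  Option E: v=25, gcd(6,25)=1 -> changes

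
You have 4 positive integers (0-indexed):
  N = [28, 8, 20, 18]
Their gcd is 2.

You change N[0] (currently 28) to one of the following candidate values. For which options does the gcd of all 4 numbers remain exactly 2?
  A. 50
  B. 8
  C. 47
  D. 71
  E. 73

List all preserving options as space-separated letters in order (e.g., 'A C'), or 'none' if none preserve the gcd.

Old gcd = 2; gcd of others (without N[0]) = 2
New gcd for candidate v: gcd(2, v). Preserves old gcd iff gcd(2, v) = 2.
  Option A: v=50, gcd(2,50)=2 -> preserves
  Option B: v=8, gcd(2,8)=2 -> preserves
  Option C: v=47, gcd(2,47)=1 -> changes
  Option D: v=71, gcd(2,71)=1 -> changes
  Option E: v=73, gcd(2,73)=1 -> changes

Answer: A B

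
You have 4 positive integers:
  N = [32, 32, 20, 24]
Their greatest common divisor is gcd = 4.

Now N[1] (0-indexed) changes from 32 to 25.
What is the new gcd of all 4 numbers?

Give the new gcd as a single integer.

Answer: 1

Derivation:
Numbers: [32, 32, 20, 24], gcd = 4
Change: index 1, 32 -> 25
gcd of the OTHER numbers (without index 1): gcd([32, 20, 24]) = 4
New gcd = gcd(g_others, new_val) = gcd(4, 25) = 1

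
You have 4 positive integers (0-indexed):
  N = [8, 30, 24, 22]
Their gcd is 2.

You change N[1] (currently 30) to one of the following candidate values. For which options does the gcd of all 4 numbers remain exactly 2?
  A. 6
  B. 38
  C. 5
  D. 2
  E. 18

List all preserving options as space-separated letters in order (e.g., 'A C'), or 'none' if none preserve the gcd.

Answer: A B D E

Derivation:
Old gcd = 2; gcd of others (without N[1]) = 2
New gcd for candidate v: gcd(2, v). Preserves old gcd iff gcd(2, v) = 2.
  Option A: v=6, gcd(2,6)=2 -> preserves
  Option B: v=38, gcd(2,38)=2 -> preserves
  Option C: v=5, gcd(2,5)=1 -> changes
  Option D: v=2, gcd(2,2)=2 -> preserves
  Option E: v=18, gcd(2,18)=2 -> preserves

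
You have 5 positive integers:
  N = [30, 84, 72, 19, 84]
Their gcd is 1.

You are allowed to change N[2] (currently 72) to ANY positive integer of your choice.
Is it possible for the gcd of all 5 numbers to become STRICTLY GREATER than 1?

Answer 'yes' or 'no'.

Current gcd = 1
gcd of all OTHER numbers (without N[2]=72): gcd([30, 84, 19, 84]) = 1
The new gcd after any change is gcd(1, new_value).
This can be at most 1.
Since 1 = old gcd 1, the gcd can only stay the same or decrease.

Answer: no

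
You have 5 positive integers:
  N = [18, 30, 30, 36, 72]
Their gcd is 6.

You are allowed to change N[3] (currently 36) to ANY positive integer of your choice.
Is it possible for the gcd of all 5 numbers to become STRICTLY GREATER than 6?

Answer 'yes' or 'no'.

Current gcd = 6
gcd of all OTHER numbers (without N[3]=36): gcd([18, 30, 30, 72]) = 6
The new gcd after any change is gcd(6, new_value).
This can be at most 6.
Since 6 = old gcd 6, the gcd can only stay the same or decrease.

Answer: no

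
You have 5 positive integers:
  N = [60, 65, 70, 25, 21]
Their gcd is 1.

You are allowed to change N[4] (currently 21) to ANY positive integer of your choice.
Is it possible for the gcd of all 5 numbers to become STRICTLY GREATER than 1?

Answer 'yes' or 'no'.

Answer: yes

Derivation:
Current gcd = 1
gcd of all OTHER numbers (without N[4]=21): gcd([60, 65, 70, 25]) = 5
The new gcd after any change is gcd(5, new_value).
This can be at most 5.
Since 5 > old gcd 1, the gcd CAN increase (e.g., set N[4] = 5).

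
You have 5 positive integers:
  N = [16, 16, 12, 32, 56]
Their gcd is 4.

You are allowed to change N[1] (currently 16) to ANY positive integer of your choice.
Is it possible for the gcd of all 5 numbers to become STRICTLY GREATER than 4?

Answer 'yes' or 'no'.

Current gcd = 4
gcd of all OTHER numbers (without N[1]=16): gcd([16, 12, 32, 56]) = 4
The new gcd after any change is gcd(4, new_value).
This can be at most 4.
Since 4 = old gcd 4, the gcd can only stay the same or decrease.

Answer: no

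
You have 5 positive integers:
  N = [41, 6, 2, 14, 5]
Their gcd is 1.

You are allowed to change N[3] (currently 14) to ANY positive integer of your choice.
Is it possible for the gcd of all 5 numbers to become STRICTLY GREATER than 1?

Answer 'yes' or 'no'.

Current gcd = 1
gcd of all OTHER numbers (without N[3]=14): gcd([41, 6, 2, 5]) = 1
The new gcd after any change is gcd(1, new_value).
This can be at most 1.
Since 1 = old gcd 1, the gcd can only stay the same or decrease.

Answer: no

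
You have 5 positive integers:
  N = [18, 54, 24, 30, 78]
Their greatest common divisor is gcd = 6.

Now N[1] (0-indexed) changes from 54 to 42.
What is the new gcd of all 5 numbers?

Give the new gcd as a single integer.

Numbers: [18, 54, 24, 30, 78], gcd = 6
Change: index 1, 54 -> 42
gcd of the OTHER numbers (without index 1): gcd([18, 24, 30, 78]) = 6
New gcd = gcd(g_others, new_val) = gcd(6, 42) = 6

Answer: 6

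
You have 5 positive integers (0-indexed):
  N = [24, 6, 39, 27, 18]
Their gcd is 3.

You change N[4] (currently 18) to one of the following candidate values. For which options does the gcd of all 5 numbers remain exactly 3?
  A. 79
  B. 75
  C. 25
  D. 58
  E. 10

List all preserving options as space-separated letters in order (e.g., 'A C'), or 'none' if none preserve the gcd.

Old gcd = 3; gcd of others (without N[4]) = 3
New gcd for candidate v: gcd(3, v). Preserves old gcd iff gcd(3, v) = 3.
  Option A: v=79, gcd(3,79)=1 -> changes
  Option B: v=75, gcd(3,75)=3 -> preserves
  Option C: v=25, gcd(3,25)=1 -> changes
  Option D: v=58, gcd(3,58)=1 -> changes
  Option E: v=10, gcd(3,10)=1 -> changes

Answer: B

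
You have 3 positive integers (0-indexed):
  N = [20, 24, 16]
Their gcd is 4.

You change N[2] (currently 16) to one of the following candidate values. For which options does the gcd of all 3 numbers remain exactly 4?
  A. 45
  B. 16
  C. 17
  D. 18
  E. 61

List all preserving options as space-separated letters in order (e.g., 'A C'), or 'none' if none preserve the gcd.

Old gcd = 4; gcd of others (without N[2]) = 4
New gcd for candidate v: gcd(4, v). Preserves old gcd iff gcd(4, v) = 4.
  Option A: v=45, gcd(4,45)=1 -> changes
  Option B: v=16, gcd(4,16)=4 -> preserves
  Option C: v=17, gcd(4,17)=1 -> changes
  Option D: v=18, gcd(4,18)=2 -> changes
  Option E: v=61, gcd(4,61)=1 -> changes

Answer: B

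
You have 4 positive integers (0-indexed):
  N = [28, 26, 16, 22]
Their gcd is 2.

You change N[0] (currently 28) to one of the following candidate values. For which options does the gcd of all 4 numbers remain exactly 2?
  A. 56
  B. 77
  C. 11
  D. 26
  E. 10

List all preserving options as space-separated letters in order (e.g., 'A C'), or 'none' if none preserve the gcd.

Answer: A D E

Derivation:
Old gcd = 2; gcd of others (without N[0]) = 2
New gcd for candidate v: gcd(2, v). Preserves old gcd iff gcd(2, v) = 2.
  Option A: v=56, gcd(2,56)=2 -> preserves
  Option B: v=77, gcd(2,77)=1 -> changes
  Option C: v=11, gcd(2,11)=1 -> changes
  Option D: v=26, gcd(2,26)=2 -> preserves
  Option E: v=10, gcd(2,10)=2 -> preserves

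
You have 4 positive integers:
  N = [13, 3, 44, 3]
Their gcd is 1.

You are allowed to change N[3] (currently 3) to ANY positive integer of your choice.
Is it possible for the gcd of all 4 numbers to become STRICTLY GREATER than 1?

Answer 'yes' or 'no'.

Current gcd = 1
gcd of all OTHER numbers (without N[3]=3): gcd([13, 3, 44]) = 1
The new gcd after any change is gcd(1, new_value).
This can be at most 1.
Since 1 = old gcd 1, the gcd can only stay the same or decrease.

Answer: no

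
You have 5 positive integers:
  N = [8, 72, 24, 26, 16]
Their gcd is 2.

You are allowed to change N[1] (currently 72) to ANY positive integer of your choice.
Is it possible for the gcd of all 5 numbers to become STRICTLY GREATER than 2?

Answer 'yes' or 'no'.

Answer: no

Derivation:
Current gcd = 2
gcd of all OTHER numbers (without N[1]=72): gcd([8, 24, 26, 16]) = 2
The new gcd after any change is gcd(2, new_value).
This can be at most 2.
Since 2 = old gcd 2, the gcd can only stay the same or decrease.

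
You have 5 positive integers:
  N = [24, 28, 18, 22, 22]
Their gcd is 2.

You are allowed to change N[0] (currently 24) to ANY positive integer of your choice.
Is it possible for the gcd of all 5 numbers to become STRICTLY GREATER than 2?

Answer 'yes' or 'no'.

Current gcd = 2
gcd of all OTHER numbers (without N[0]=24): gcd([28, 18, 22, 22]) = 2
The new gcd after any change is gcd(2, new_value).
This can be at most 2.
Since 2 = old gcd 2, the gcd can only stay the same or decrease.

Answer: no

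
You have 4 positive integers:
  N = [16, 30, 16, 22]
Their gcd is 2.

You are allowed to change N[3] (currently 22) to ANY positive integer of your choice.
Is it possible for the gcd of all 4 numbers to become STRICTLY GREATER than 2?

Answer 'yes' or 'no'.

Answer: no

Derivation:
Current gcd = 2
gcd of all OTHER numbers (without N[3]=22): gcd([16, 30, 16]) = 2
The new gcd after any change is gcd(2, new_value).
This can be at most 2.
Since 2 = old gcd 2, the gcd can only stay the same or decrease.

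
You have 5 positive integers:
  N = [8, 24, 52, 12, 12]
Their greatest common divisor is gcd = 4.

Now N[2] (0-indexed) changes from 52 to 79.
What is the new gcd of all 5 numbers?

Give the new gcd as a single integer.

Answer: 1

Derivation:
Numbers: [8, 24, 52, 12, 12], gcd = 4
Change: index 2, 52 -> 79
gcd of the OTHER numbers (without index 2): gcd([8, 24, 12, 12]) = 4
New gcd = gcd(g_others, new_val) = gcd(4, 79) = 1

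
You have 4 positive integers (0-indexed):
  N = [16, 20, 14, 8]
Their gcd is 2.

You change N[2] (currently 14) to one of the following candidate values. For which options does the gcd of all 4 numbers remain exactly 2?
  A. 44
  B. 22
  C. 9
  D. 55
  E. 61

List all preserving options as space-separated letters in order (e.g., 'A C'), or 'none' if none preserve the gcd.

Old gcd = 2; gcd of others (without N[2]) = 4
New gcd for candidate v: gcd(4, v). Preserves old gcd iff gcd(4, v) = 2.
  Option A: v=44, gcd(4,44)=4 -> changes
  Option B: v=22, gcd(4,22)=2 -> preserves
  Option C: v=9, gcd(4,9)=1 -> changes
  Option D: v=55, gcd(4,55)=1 -> changes
  Option E: v=61, gcd(4,61)=1 -> changes

Answer: B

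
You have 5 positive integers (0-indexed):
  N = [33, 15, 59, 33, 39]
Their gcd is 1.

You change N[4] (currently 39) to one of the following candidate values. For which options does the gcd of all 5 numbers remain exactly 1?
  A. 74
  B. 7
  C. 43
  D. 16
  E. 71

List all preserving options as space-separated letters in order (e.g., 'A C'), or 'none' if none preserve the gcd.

Old gcd = 1; gcd of others (without N[4]) = 1
New gcd for candidate v: gcd(1, v). Preserves old gcd iff gcd(1, v) = 1.
  Option A: v=74, gcd(1,74)=1 -> preserves
  Option B: v=7, gcd(1,7)=1 -> preserves
  Option C: v=43, gcd(1,43)=1 -> preserves
  Option D: v=16, gcd(1,16)=1 -> preserves
  Option E: v=71, gcd(1,71)=1 -> preserves

Answer: A B C D E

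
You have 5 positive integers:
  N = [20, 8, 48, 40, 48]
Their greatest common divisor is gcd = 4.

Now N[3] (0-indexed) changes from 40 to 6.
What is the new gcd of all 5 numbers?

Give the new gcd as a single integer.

Answer: 2

Derivation:
Numbers: [20, 8, 48, 40, 48], gcd = 4
Change: index 3, 40 -> 6
gcd of the OTHER numbers (without index 3): gcd([20, 8, 48, 48]) = 4
New gcd = gcd(g_others, new_val) = gcd(4, 6) = 2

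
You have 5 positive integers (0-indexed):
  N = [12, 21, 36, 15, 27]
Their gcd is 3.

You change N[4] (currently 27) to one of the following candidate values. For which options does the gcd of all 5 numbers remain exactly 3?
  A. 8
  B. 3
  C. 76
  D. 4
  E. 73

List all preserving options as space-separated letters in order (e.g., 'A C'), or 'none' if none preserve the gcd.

Answer: B

Derivation:
Old gcd = 3; gcd of others (without N[4]) = 3
New gcd for candidate v: gcd(3, v). Preserves old gcd iff gcd(3, v) = 3.
  Option A: v=8, gcd(3,8)=1 -> changes
  Option B: v=3, gcd(3,3)=3 -> preserves
  Option C: v=76, gcd(3,76)=1 -> changes
  Option D: v=4, gcd(3,4)=1 -> changes
  Option E: v=73, gcd(3,73)=1 -> changes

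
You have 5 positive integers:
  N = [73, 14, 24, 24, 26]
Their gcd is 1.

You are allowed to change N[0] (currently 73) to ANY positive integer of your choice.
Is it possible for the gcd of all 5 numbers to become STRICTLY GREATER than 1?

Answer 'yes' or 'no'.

Answer: yes

Derivation:
Current gcd = 1
gcd of all OTHER numbers (without N[0]=73): gcd([14, 24, 24, 26]) = 2
The new gcd after any change is gcd(2, new_value).
This can be at most 2.
Since 2 > old gcd 1, the gcd CAN increase (e.g., set N[0] = 2).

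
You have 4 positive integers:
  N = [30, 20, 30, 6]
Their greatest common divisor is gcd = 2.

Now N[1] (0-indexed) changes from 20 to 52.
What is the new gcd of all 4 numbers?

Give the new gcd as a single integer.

Numbers: [30, 20, 30, 6], gcd = 2
Change: index 1, 20 -> 52
gcd of the OTHER numbers (without index 1): gcd([30, 30, 6]) = 6
New gcd = gcd(g_others, new_val) = gcd(6, 52) = 2

Answer: 2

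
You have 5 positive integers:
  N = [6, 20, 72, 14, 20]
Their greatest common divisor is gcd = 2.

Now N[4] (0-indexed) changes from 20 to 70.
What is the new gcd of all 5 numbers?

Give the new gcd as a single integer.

Answer: 2

Derivation:
Numbers: [6, 20, 72, 14, 20], gcd = 2
Change: index 4, 20 -> 70
gcd of the OTHER numbers (without index 4): gcd([6, 20, 72, 14]) = 2
New gcd = gcd(g_others, new_val) = gcd(2, 70) = 2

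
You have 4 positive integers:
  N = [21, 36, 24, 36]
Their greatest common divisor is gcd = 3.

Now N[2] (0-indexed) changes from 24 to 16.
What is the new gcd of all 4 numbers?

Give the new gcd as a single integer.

Numbers: [21, 36, 24, 36], gcd = 3
Change: index 2, 24 -> 16
gcd of the OTHER numbers (without index 2): gcd([21, 36, 36]) = 3
New gcd = gcd(g_others, new_val) = gcd(3, 16) = 1

Answer: 1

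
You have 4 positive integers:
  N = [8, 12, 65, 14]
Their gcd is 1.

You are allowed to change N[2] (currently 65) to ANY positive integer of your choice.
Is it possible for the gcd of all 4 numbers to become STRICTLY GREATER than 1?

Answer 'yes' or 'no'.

Answer: yes

Derivation:
Current gcd = 1
gcd of all OTHER numbers (without N[2]=65): gcd([8, 12, 14]) = 2
The new gcd after any change is gcd(2, new_value).
This can be at most 2.
Since 2 > old gcd 1, the gcd CAN increase (e.g., set N[2] = 2).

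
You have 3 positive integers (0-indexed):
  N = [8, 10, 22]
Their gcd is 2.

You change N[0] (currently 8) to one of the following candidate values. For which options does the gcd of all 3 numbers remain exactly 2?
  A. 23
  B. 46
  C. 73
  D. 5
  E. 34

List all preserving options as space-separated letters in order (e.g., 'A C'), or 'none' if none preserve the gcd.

Answer: B E

Derivation:
Old gcd = 2; gcd of others (without N[0]) = 2
New gcd for candidate v: gcd(2, v). Preserves old gcd iff gcd(2, v) = 2.
  Option A: v=23, gcd(2,23)=1 -> changes
  Option B: v=46, gcd(2,46)=2 -> preserves
  Option C: v=73, gcd(2,73)=1 -> changes
  Option D: v=5, gcd(2,5)=1 -> changes
  Option E: v=34, gcd(2,34)=2 -> preserves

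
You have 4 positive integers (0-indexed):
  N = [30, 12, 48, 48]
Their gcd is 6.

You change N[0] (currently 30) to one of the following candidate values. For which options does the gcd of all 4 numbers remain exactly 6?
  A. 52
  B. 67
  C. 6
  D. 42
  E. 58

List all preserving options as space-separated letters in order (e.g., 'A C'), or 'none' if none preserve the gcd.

Old gcd = 6; gcd of others (without N[0]) = 12
New gcd for candidate v: gcd(12, v). Preserves old gcd iff gcd(12, v) = 6.
  Option A: v=52, gcd(12,52)=4 -> changes
  Option B: v=67, gcd(12,67)=1 -> changes
  Option C: v=6, gcd(12,6)=6 -> preserves
  Option D: v=42, gcd(12,42)=6 -> preserves
  Option E: v=58, gcd(12,58)=2 -> changes

Answer: C D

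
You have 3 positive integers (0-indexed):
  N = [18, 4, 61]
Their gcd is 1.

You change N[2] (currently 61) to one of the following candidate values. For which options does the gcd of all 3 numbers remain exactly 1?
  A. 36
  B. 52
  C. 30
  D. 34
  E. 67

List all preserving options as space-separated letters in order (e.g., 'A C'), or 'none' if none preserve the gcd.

Old gcd = 1; gcd of others (without N[2]) = 2
New gcd for candidate v: gcd(2, v). Preserves old gcd iff gcd(2, v) = 1.
  Option A: v=36, gcd(2,36)=2 -> changes
  Option B: v=52, gcd(2,52)=2 -> changes
  Option C: v=30, gcd(2,30)=2 -> changes
  Option D: v=34, gcd(2,34)=2 -> changes
  Option E: v=67, gcd(2,67)=1 -> preserves

Answer: E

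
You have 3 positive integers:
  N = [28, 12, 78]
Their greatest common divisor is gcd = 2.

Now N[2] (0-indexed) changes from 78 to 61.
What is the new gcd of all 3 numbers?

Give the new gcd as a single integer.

Numbers: [28, 12, 78], gcd = 2
Change: index 2, 78 -> 61
gcd of the OTHER numbers (without index 2): gcd([28, 12]) = 4
New gcd = gcd(g_others, new_val) = gcd(4, 61) = 1

Answer: 1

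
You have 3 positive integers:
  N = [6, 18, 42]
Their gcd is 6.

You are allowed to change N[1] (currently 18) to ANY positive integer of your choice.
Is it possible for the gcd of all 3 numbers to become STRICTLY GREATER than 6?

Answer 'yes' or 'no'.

Answer: no

Derivation:
Current gcd = 6
gcd of all OTHER numbers (without N[1]=18): gcd([6, 42]) = 6
The new gcd after any change is gcd(6, new_value).
This can be at most 6.
Since 6 = old gcd 6, the gcd can only stay the same or decrease.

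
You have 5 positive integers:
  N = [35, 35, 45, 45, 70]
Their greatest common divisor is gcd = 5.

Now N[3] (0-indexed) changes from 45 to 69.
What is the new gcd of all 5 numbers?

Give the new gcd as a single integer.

Numbers: [35, 35, 45, 45, 70], gcd = 5
Change: index 3, 45 -> 69
gcd of the OTHER numbers (without index 3): gcd([35, 35, 45, 70]) = 5
New gcd = gcd(g_others, new_val) = gcd(5, 69) = 1

Answer: 1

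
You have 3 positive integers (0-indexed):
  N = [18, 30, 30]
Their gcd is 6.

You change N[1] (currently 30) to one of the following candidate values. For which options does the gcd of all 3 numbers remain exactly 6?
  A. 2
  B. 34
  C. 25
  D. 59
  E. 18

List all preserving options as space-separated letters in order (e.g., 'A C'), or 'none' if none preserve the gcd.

Answer: E

Derivation:
Old gcd = 6; gcd of others (without N[1]) = 6
New gcd for candidate v: gcd(6, v). Preserves old gcd iff gcd(6, v) = 6.
  Option A: v=2, gcd(6,2)=2 -> changes
  Option B: v=34, gcd(6,34)=2 -> changes
  Option C: v=25, gcd(6,25)=1 -> changes
  Option D: v=59, gcd(6,59)=1 -> changes
  Option E: v=18, gcd(6,18)=6 -> preserves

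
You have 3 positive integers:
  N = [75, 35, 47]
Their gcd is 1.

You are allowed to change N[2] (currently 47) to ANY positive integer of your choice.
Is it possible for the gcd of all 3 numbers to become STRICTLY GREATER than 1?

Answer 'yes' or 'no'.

Answer: yes

Derivation:
Current gcd = 1
gcd of all OTHER numbers (without N[2]=47): gcd([75, 35]) = 5
The new gcd after any change is gcd(5, new_value).
This can be at most 5.
Since 5 > old gcd 1, the gcd CAN increase (e.g., set N[2] = 5).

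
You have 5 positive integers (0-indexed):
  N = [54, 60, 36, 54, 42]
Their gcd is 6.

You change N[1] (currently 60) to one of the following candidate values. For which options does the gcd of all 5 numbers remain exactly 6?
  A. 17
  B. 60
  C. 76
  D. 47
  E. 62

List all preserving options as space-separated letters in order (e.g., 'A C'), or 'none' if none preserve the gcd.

Answer: B

Derivation:
Old gcd = 6; gcd of others (without N[1]) = 6
New gcd for candidate v: gcd(6, v). Preserves old gcd iff gcd(6, v) = 6.
  Option A: v=17, gcd(6,17)=1 -> changes
  Option B: v=60, gcd(6,60)=6 -> preserves
  Option C: v=76, gcd(6,76)=2 -> changes
  Option D: v=47, gcd(6,47)=1 -> changes
  Option E: v=62, gcd(6,62)=2 -> changes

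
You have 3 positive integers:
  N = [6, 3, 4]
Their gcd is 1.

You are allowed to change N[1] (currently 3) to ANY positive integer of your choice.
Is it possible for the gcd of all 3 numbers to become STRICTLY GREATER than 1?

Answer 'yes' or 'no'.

Answer: yes

Derivation:
Current gcd = 1
gcd of all OTHER numbers (without N[1]=3): gcd([6, 4]) = 2
The new gcd after any change is gcd(2, new_value).
This can be at most 2.
Since 2 > old gcd 1, the gcd CAN increase (e.g., set N[1] = 2).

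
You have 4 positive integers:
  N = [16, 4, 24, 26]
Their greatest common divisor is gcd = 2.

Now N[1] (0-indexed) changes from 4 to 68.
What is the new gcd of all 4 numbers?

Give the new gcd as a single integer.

Numbers: [16, 4, 24, 26], gcd = 2
Change: index 1, 4 -> 68
gcd of the OTHER numbers (without index 1): gcd([16, 24, 26]) = 2
New gcd = gcd(g_others, new_val) = gcd(2, 68) = 2

Answer: 2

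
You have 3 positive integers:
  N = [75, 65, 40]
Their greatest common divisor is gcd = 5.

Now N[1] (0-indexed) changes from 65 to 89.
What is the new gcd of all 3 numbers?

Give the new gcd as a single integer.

Numbers: [75, 65, 40], gcd = 5
Change: index 1, 65 -> 89
gcd of the OTHER numbers (without index 1): gcd([75, 40]) = 5
New gcd = gcd(g_others, new_val) = gcd(5, 89) = 1

Answer: 1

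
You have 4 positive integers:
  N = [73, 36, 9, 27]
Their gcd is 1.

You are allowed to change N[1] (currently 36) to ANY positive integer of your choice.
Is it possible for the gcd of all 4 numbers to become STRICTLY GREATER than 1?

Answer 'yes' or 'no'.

Current gcd = 1
gcd of all OTHER numbers (without N[1]=36): gcd([73, 9, 27]) = 1
The new gcd after any change is gcd(1, new_value).
This can be at most 1.
Since 1 = old gcd 1, the gcd can only stay the same or decrease.

Answer: no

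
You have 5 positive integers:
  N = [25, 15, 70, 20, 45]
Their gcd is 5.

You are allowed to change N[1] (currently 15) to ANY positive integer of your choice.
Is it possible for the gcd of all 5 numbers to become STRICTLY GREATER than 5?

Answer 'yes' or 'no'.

Answer: no

Derivation:
Current gcd = 5
gcd of all OTHER numbers (without N[1]=15): gcd([25, 70, 20, 45]) = 5
The new gcd after any change is gcd(5, new_value).
This can be at most 5.
Since 5 = old gcd 5, the gcd can only stay the same or decrease.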